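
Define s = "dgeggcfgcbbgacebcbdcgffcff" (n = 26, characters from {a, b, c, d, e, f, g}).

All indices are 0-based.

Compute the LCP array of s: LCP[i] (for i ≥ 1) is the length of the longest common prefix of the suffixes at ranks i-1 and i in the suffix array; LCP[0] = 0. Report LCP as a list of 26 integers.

[0, 0, 1, 1, 1, 0, 2, 1, 1, 2, 1, 0, 1, 0, 1, 0, 1, 1, 2, 1, 0, 1, 2, 1, 1, 1]

sorted suffixes:
  #0 SA[0]=12  'acebcbdcgffcff'
  #1 SA[1]=9  'bbgacebcbdcgffcff'
  #2 SA[2]=15  'bcbdcgffcff'
  #3 SA[3]=17  'bdcgffcff'
  #4 SA[4]=10  'bgacebcbdcgffcff'
  #5 SA[5]=8  'cbbgacebcbdcgffcff'
  #6 SA[6]=16  'cbdcgffcff'
  #7 SA[7]=13  'cebcbdcgffcff'
  #8 SA[8]=23  'cff'
  #9 SA[9]=5  'cfgcbbgacebcbdcgffcff'
  #10 SA[10]=19  'cgffcff'
  #11 SA[11]=18  'dcgffcff'
  #12 SA[12]=0  'dgeggcfgcbbgacebcbdcgffcff'
  #13 SA[13]=14  'ebcbdcgffcff'
  #14 SA[14]=2  'eggcfgcbbgacebcbdcgffcff'
  #15 SA[15]=25  'f'
  #16 SA[16]=22  'fcff'
  #17 SA[17]=24  'ff'
  #18 SA[18]=21  'ffcff'
  #19 SA[19]=6  'fgcbbgacebcbdcgffcff'
  #20 SA[20]=11  'gacebcbdcgffcff'
  #21 SA[21]=7  'gcbbgacebcbdcgffcff'
  #22 SA[22]=4  'gcfgcbbgacebcbdcgffcff'
  #23 SA[23]=1  'geggcfgcbbgacebcbdcgffcff'
  #24 SA[24]=20  'gffcff'
  #25 SA[25]=3  'ggcfgcbbgacebcbdcgffcff'

SA = [12, 9, 15, 17, 10, 8, 16, 13, 23, 5, 19, 18, 0, 14, 2, 25, 22, 24, 21, 6, 11, 7, 4, 1, 20, 3]
[i] adj suffixes → lcp
  [1] 12/9 → 0 ('')
  [2] 9/15 → 1 ('b')
  [3] 15/17 → 1 ('b')
  [4] 17/10 → 1 ('b')
  [5] 10/8 → 0 ('')
  [6] 8/16 → 2 ('cb')
  [7] 16/13 → 1 ('c')
  [8] 13/23 → 1 ('c')
  [9] 23/5 → 2 ('cf')
  [10] 5/19 → 1 ('c')
  [11] 19/18 → 0 ('')
  [12] 18/0 → 1 ('d')
  [13] 0/14 → 0 ('')
  [14] 14/2 → 1 ('e')
  [15] 2/25 → 0 ('')
  [16] 25/22 → 1 ('f')
  [17] 22/24 → 1 ('f')
  [18] 24/21 → 2 ('ff')
  [19] 21/6 → 1 ('f')
  [20] 6/11 → 0 ('')
  [21] 11/7 → 1 ('g')
  [22] 7/4 → 2 ('gc')
  [23] 4/1 → 1 ('g')
  [24] 1/20 → 1 ('g')
  [25] 20/3 → 1 ('g')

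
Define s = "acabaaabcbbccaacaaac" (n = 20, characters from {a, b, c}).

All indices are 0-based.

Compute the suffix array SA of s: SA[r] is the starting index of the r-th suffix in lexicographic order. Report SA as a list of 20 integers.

rank | idx | suffix
   0 |   4 | aaabcbbccaacaaac
   1 |  16 | aaac
   2 |   5 | aabcbbccaacaaac
   3 |  17 | aac
   4 |  13 | aacaaac
   5 |   2 | abaaabcbbccaacaaac
   6 |   6 | abcbbccaacaaac
   7 |  18 | ac
   8 |  14 | acaaac
   9 |   0 | acabaaabcbbccaacaaac
  10 |   3 | baaabcbbccaacaaac
  11 |   9 | bbccaacaaac
  12 |   7 | bcbbccaacaaac
  13 |  10 | bccaacaaac
  14 |  19 | c
  15 |  15 | caaac
  16 |  12 | caacaaac
  17 |   1 | cabaaabcbbccaacaaac
  18 |   8 | cbbccaacaaac
  19 |  11 | ccaacaaac

[4, 16, 5, 17, 13, 2, 6, 18, 14, 0, 3, 9, 7, 10, 19, 15, 12, 1, 8, 11]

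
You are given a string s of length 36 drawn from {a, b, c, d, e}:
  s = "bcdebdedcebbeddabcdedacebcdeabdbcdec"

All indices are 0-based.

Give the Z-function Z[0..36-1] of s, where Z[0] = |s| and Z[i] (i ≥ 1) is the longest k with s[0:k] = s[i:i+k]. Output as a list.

[36, 0, 0, 0, 1, 0, 0, 0, 0, 0, 1, 1, 0, 0, 0, 0, 4, 0, 0, 0, 0, 0, 0, 0, 4, 0, 0, 0, 0, 1, 0, 4, 0, 0, 0, 0]

Z[0]=36
i=1: fresh scan; Z[1]=0
i=2: fresh scan; Z[2]=0
i=3: fresh scan; Z[3]=0
i=4: fresh scan; Z[4]=1 scan→box=[4,5)
i=5: fresh scan; Z[5]=0
i=6: fresh scan; Z[6]=0
i=7: fresh scan; Z[7]=0
i=8: fresh scan; Z[8]=0
i=9: fresh scan; Z[9]=0
i=10: fresh scan; Z[10]=1 scan→box=[10,11)
i=11: fresh scan; Z[11]=1 scan→box=[11,12)
i=12: fresh scan; Z[12]=0
i=13: fresh scan; Z[13]=0
i=14: fresh scan; Z[14]=0
i=15: fresh scan; Z[15]=0
i=16: fresh scan; Z[16]=4 scan→box=[16,20)
i=17: min(r-i=3, Z[1]=0)=0; Z[17]=0
i=18: min(r-i=2, Z[2]=0)=0; Z[18]=0
i=19: min(r-i=1, Z[3]=0)=0; Z[19]=0
i=20: fresh scan; Z[20]=0
i=21: fresh scan; Z[21]=0
i=22: fresh scan; Z[22]=0
i=23: fresh scan; Z[23]=0
i=24: fresh scan; Z[24]=4 scan→box=[24,28)
i=25: min(r-i=3, Z[1]=0)=0; Z[25]=0
i=26: min(r-i=2, Z[2]=0)=0; Z[26]=0
i=27: min(r-i=1, Z[3]=0)=0; Z[27]=0
i=28: fresh scan; Z[28]=0
i=29: fresh scan; Z[29]=1 scan→box=[29,30)
i=30: fresh scan; Z[30]=0
i=31: fresh scan; Z[31]=4 scan→box=[31,35)
i=32: min(r-i=3, Z[1]=0)=0; Z[32]=0
i=33: min(r-i=2, Z[2]=0)=0; Z[33]=0
i=34: min(r-i=1, Z[3]=0)=0; Z[34]=0
i=35: fresh scan; Z[35]=0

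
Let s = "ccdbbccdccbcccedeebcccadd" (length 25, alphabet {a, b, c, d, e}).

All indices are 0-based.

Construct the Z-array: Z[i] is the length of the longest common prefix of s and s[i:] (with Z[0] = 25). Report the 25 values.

Z[0]=25
i=1: outside box; Z[1]=1 grow→box=[1,2)
i=2: outside box; Z[2]=0
i=3: outside box; Z[3]=0
i=4: outside box; Z[4]=0
i=5: outside box; Z[5]=3 grow→box=[5,8)
i=6: min(r-i=2, Z[1]=1)=1; Z[6]=1
i=7: min(r-i=1, Z[2]=0)=0; Z[7]=0
i=8: outside box; Z[8]=2 grow→box=[8,10)
i=9: min(r-i=1, Z[1]=1)=1; Z[9]=1
i=10: outside box; Z[10]=0
i=11: outside box; Z[11]=2 grow→box=[11,13)
i=12: min(r-i=1, Z[1]=1)=1; Z[12]=2 grow→box=[12,14)
i=13: min(r-i=1, Z[1]=1)=1; Z[13]=1
i=14: outside box; Z[14]=0
i=15: outside box; Z[15]=0
i=16: outside box; Z[16]=0
i=17: outside box; Z[17]=0
i=18: outside box; Z[18]=0
i=19: outside box; Z[19]=2 grow→box=[19,21)
i=20: min(r-i=1, Z[1]=1)=1; Z[20]=2 grow→box=[20,22)
i=21: min(r-i=1, Z[1]=1)=1; Z[21]=1
i=22: outside box; Z[22]=0
i=23: outside box; Z[23]=0
i=24: outside box; Z[24]=0

[25, 1, 0, 0, 0, 3, 1, 0, 2, 1, 0, 2, 2, 1, 0, 0, 0, 0, 0, 2, 2, 1, 0, 0, 0]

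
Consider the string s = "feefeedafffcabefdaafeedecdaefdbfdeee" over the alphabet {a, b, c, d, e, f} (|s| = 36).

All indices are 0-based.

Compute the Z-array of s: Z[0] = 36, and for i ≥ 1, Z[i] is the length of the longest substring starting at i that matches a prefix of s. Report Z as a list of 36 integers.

[36, 0, 0, 3, 0, 0, 0, 0, 1, 1, 1, 0, 0, 0, 0, 1, 0, 0, 0, 3, 0, 0, 0, 0, 0, 0, 0, 0, 1, 0, 0, 1, 0, 0, 0, 0]

Z[0]=36
i=1: fresh scan; Z[1]=0
i=2: fresh scan; Z[2]=0
i=3: fresh scan; Z[3]=3 grow→box=[3,6)
i=4: min(r-i=2, Z[1]=0)=0; Z[4]=0
i=5: min(r-i=1, Z[2]=0)=0; Z[5]=0
i=6: fresh scan; Z[6]=0
i=7: fresh scan; Z[7]=0
i=8: fresh scan; Z[8]=1 grow→box=[8,9)
i=9: fresh scan; Z[9]=1 grow→box=[9,10)
i=10: fresh scan; Z[10]=1 grow→box=[10,11)
i=11: fresh scan; Z[11]=0
i=12: fresh scan; Z[12]=0
i=13: fresh scan; Z[13]=0
i=14: fresh scan; Z[14]=0
i=15: fresh scan; Z[15]=1 grow→box=[15,16)
i=16: fresh scan; Z[16]=0
i=17: fresh scan; Z[17]=0
i=18: fresh scan; Z[18]=0
i=19: fresh scan; Z[19]=3 grow→box=[19,22)
i=20: min(r-i=2, Z[1]=0)=0; Z[20]=0
i=21: min(r-i=1, Z[2]=0)=0; Z[21]=0
i=22: fresh scan; Z[22]=0
i=23: fresh scan; Z[23]=0
i=24: fresh scan; Z[24]=0
i=25: fresh scan; Z[25]=0
i=26: fresh scan; Z[26]=0
i=27: fresh scan; Z[27]=0
i=28: fresh scan; Z[28]=1 grow→box=[28,29)
i=29: fresh scan; Z[29]=0
i=30: fresh scan; Z[30]=0
i=31: fresh scan; Z[31]=1 grow→box=[31,32)
i=32: fresh scan; Z[32]=0
i=33: fresh scan; Z[33]=0
i=34: fresh scan; Z[34]=0
i=35: fresh scan; Z[35]=0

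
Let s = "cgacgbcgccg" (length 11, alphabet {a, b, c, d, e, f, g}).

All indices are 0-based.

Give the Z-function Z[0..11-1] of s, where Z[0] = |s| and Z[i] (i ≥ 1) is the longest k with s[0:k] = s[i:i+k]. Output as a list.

[11, 0, 0, 2, 0, 0, 2, 0, 1, 2, 0]

Z[0]=11
i=1: i≥r, start 0; Z[1]=0
i=2: i≥r, start 0; Z[2]=0
i=3: i≥r, start 0; Z[3]=2 scan→box=[3,5)
i=4: min(r-i=1, Z[1]=0)=0; Z[4]=0
i=5: i≥r, start 0; Z[5]=0
i=6: i≥r, start 0; Z[6]=2 scan→box=[6,8)
i=7: min(r-i=1, Z[1]=0)=0; Z[7]=0
i=8: i≥r, start 0; Z[8]=1 scan→box=[8,9)
i=9: i≥r, start 0; Z[9]=2 scan→box=[9,11)
i=10: min(r-i=1, Z[1]=0)=0; Z[10]=0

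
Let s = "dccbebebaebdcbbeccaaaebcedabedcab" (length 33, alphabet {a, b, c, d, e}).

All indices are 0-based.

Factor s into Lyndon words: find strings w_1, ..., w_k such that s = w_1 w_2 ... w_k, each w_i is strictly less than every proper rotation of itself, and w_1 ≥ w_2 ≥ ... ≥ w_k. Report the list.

["d", "c", "c", "be", "be", "b", "aebdcbbecc", "aaaebcedabedcab"]

emit factor 1: 'd' (i=0, period=1)
emit factor 2: 'c' (i=1, period=1)
emit factor 3: 'c' (i=2, period=1)
emit factor 4: 'be' (i=3, period=2)
emit factor 5: 'be' (i=5, period=2)
emit factor 6: 'b' (i=7, period=1)
emit factor 7: 'aebdcbbecc' (i=8, period=10)
emit factor 8: 'aaaebcedabedcab' (i=18, period=15)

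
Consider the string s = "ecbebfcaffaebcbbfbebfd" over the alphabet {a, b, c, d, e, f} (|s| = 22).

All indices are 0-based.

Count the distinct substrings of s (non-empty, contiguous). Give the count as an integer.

rank | idx | suffix
   0 |  10 | aebcbbfbebfd
   1 |   7 | affaebcbbfbebfd
   2 |  14 | bbfbebfd
   3 |  12 | bcbbfbebfd
   4 |   2 | bebfcaffaebcbbfbebfd
   5 |  17 | bebfd
   6 |  15 | bfbebfd
   7 |   4 | bfcaffaebcbbfbebfd
   8 |  19 | bfd
   9 |   6 | caffaebcbbfbebfd
  10 |  13 | cbbfbebfd
  11 |   1 | cbebfcaffaebcbbfbebfd
  12 |  21 | d
  13 |  11 | ebcbbfbebfd
  14 |   3 | ebfcaffaebcbbfbebfd
  15 |  18 | ebfd
  16 |   0 | ecbebfcaffaebcbbfbebfd
  17 |   9 | faebcbbfbebfd
  18 |  16 | fbebfd
  19 |   5 | fcaffaebcbbfbebfd
  20 |  20 | fd
  21 |   8 | ffaebcbbfbebfd

SA = [10, 7, 14, 12, 2, 17, 15, 4, 19, 6, 13, 1, 21, 11, 3, 18, 0, 9, 16, 5, 20, 8]
rank  pair      lcp
   1  s[10:],s[7:]  1  'a'
   2  s[7:],s[14:]  0  ''
   3  s[14:],s[12:]  1  'b'
   4  s[12:],s[2:]  1  'b'
   5  s[2:],s[17:]  4  'bebf'
   6  s[17:],s[15:]  1  'b'
   7  s[15:],s[4:]  2  'bf'
   8  s[4:],s[19:]  2  'bf'
   9  s[19:],s[6:]  0  ''
  10  s[6:],s[13:]  1  'c'
  11  s[13:],s[1:]  2  'cb'
  12  s[1:],s[21:]  0  ''
  13  s[21:],s[11:]  0  ''
  14  s[11:],s[3:]  2  'eb'
  15  s[3:],s[18:]  3  'ebf'
  16  s[18:],s[0:]  1  'e'
  17  s[0:],s[9:]  0  ''
  18  s[9:],s[16:]  1  'f'
  19  s[16:],s[5:]  1  'f'
  20  s[5:],s[20:]  1  'f'
  21  s[20:],s[8:]  1  'f'

n(n+1)/2 = 22·23/2 = 253
Σ LCP = 0 + 1 + 0 + 1 + 1 + 4 + 1 + 2 + 2 + 0 + 1 + 2 + 0 + 0 + 2 + 3 + 1 + 0 + 1 + 1 + 1 + 1 = 25
distinct = 253 − 25 = 228

228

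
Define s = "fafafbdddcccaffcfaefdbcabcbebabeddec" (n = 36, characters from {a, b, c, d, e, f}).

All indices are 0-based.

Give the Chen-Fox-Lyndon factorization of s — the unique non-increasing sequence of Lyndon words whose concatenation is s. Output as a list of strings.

["f", "afafbdddcccaffcf", "aefdbc", "abcbebabeddec"]

emit factor 1: 'f' (i=0, period=1)
emit factor 2: 'afafbdddcccaffcf' (i=1, period=16)
emit factor 3: 'aefdbc' (i=17, period=6)
emit factor 4: 'abcbebabeddec' (i=23, period=13)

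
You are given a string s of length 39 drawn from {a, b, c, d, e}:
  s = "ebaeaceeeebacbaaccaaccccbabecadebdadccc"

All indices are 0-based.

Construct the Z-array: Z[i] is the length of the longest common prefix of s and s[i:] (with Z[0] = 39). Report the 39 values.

Z[0]=39
i=1: outside box; Z[1]=0
i=2: outside box; Z[2]=0
i=3: outside box; Z[3]=1 scan→box=[3,4)
i=4: outside box; Z[4]=0
i=5: outside box; Z[5]=0
i=6: outside box; Z[6]=1 scan→box=[6,7)
i=7: outside box; Z[7]=1 scan→box=[7,8)
i=8: outside box; Z[8]=1 scan→box=[8,9)
i=9: outside box; Z[9]=3 scan→box=[9,12)
i=10: min(r-i=2, Z[1]=0)=0; Z[10]=0
i=11: min(r-i=1, Z[2]=0)=0; Z[11]=0
i=12: outside box; Z[12]=0
i=13: outside box; Z[13]=0
i=14: outside box; Z[14]=0
i=15: outside box; Z[15]=0
i=16: outside box; Z[16]=0
i=17: outside box; Z[17]=0
i=18: outside box; Z[18]=0
i=19: outside box; Z[19]=0
i=20: outside box; Z[20]=0
i=21: outside box; Z[21]=0
i=22: outside box; Z[22]=0
i=23: outside box; Z[23]=0
i=24: outside box; Z[24]=0
i=25: outside box; Z[25]=0
i=26: outside box; Z[26]=0
i=27: outside box; Z[27]=1 scan→box=[27,28)
i=28: outside box; Z[28]=0
i=29: outside box; Z[29]=0
i=30: outside box; Z[30]=0
i=31: outside box; Z[31]=2 scan→box=[31,33)
i=32: min(r-i=1, Z[1]=0)=0; Z[32]=0
i=33: outside box; Z[33]=0
i=34: outside box; Z[34]=0
i=35: outside box; Z[35]=0
i=36: outside box; Z[36]=0
i=37: outside box; Z[37]=0
i=38: outside box; Z[38]=0

[39, 0, 0, 1, 0, 0, 1, 1, 1, 3, 0, 0, 0, 0, 0, 0, 0, 0, 0, 0, 0, 0, 0, 0, 0, 0, 0, 1, 0, 0, 0, 2, 0, 0, 0, 0, 0, 0, 0]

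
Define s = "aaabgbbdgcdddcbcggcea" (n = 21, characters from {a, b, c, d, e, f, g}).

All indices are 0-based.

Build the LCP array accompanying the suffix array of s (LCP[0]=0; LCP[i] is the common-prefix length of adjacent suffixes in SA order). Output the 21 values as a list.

sorted suffixes:
  #0 SA[0]=20  'a'
  #1 SA[1]=0  'aaabgbbdgcdddcbcggcea'
  #2 SA[2]=1  'aabgbbdgcdddcbcggcea'
  #3 SA[3]=2  'abgbbdgcdddcbcggcea'
  #4 SA[4]=5  'bbdgcdddcbcggcea'
  #5 SA[5]=14  'bcggcea'
  #6 SA[6]=6  'bdgcdddcbcggcea'
  #7 SA[7]=3  'bgbbdgcdddcbcggcea'
  #8 SA[8]=13  'cbcggcea'
  #9 SA[9]=9  'cdddcbcggcea'
  #10 SA[10]=18  'cea'
  #11 SA[11]=15  'cggcea'
  #12 SA[12]=12  'dcbcggcea'
  #13 SA[13]=11  'ddcbcggcea'
  #14 SA[14]=10  'dddcbcggcea'
  #15 SA[15]=7  'dgcdddcbcggcea'
  #16 SA[16]=19  'ea'
  #17 SA[17]=4  'gbbdgcdddcbcggcea'
  #18 SA[18]=8  'gcdddcbcggcea'
  #19 SA[19]=17  'gcea'
  #20 SA[20]=16  'ggcea'

SA = [20, 0, 1, 2, 5, 14, 6, 3, 13, 9, 18, 15, 12, 11, 10, 7, 19, 4, 8, 17, 16]
i: (SA[i-1],SA[i]) lcp shared
  1: (20,0) 1 'a'
  2: (0,1) 2 'aa'
  3: (1,2) 1 'a'
  4: (2,5) 0 ''
  5: (5,14) 1 'b'
  6: (14,6) 1 'b'
  7: (6,3) 1 'b'
  8: (3,13) 0 ''
  9: (13,9) 1 'c'
  10: (9,18) 1 'c'
  11: (18,15) 1 'c'
  12: (15,12) 0 ''
  13: (12,11) 1 'd'
  14: (11,10) 2 'dd'
  15: (10,7) 1 'd'
  16: (7,19) 0 ''
  17: (19,4) 0 ''
  18: (4,8) 1 'g'
  19: (8,17) 2 'gc'
  20: (17,16) 1 'g'

[0, 1, 2, 1, 0, 1, 1, 1, 0, 1, 1, 1, 0, 1, 2, 1, 0, 0, 1, 2, 1]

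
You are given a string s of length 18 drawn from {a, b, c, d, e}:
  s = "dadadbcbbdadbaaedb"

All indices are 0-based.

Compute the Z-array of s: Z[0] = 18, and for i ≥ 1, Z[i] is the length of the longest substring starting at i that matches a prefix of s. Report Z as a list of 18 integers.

[18, 0, 3, 0, 1, 0, 0, 0, 0, 3, 0, 1, 0, 0, 0, 0, 1, 0]

Z[0]=18
i=1: outside box; Z[1]=0
i=2: outside box; Z[2]=3 scan→box=[2,5)
i=3: min(r-i=2, Z[1]=0)=0; Z[3]=0
i=4: min(r-i=1, Z[2]=3)=1; Z[4]=1
i=5: outside box; Z[5]=0
i=6: outside box; Z[6]=0
i=7: outside box; Z[7]=0
i=8: outside box; Z[8]=0
i=9: outside box; Z[9]=3 scan→box=[9,12)
i=10: min(r-i=2, Z[1]=0)=0; Z[10]=0
i=11: min(r-i=1, Z[2]=3)=1; Z[11]=1
i=12: outside box; Z[12]=0
i=13: outside box; Z[13]=0
i=14: outside box; Z[14]=0
i=15: outside box; Z[15]=0
i=16: outside box; Z[16]=1 scan→box=[16,17)
i=17: outside box; Z[17]=0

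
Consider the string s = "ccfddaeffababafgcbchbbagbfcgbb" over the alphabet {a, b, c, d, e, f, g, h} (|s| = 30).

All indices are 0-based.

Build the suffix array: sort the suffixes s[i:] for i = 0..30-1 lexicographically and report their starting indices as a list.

rank→(start, suffix):
  0 → (9, 'ababafgcbchbbagbfcgbb')
  1 → (11, 'abafgcbchbbagbfcgbb')
  2 → (5, 'aeffababafgcbchbbagbfcgbb')
  3 → (13, 'afgcbchbbagbfcgbb')
  4 → (22, 'agbfcgbb')
  5 → (29, 'b')
  6 → (10, 'babafgcbchbbagbfcgbb')
  7 → (12, 'bafgcbchbbagbfcgbb')
  8 → (21, 'bagbfcgbb')
  9 → (28, 'bb')
  10 → (20, 'bbagbfcgbb')
  11 → (17, 'bchbbagbfcgbb')
  12 → (24, 'bfcgbb')
  13 → (16, 'cbchbbagbfcgbb')
  14 → (0, 'ccfddaeffababafgcbchbbagbfcgbb')
  15 → (1, 'cfddaeffababafgcbchbbagbfcgbb')
  16 → (26, 'cgbb')
  17 → (18, 'chbbagbfcgbb')
  18 → (4, 'daeffababafgcbchbbagbfcgbb')
  19 → (3, 'ddaeffababafgcbchbbagbfcgbb')
  20 → (6, 'effababafgcbchbbagbfcgbb')
  21 → (8, 'fababafgcbchbbagbfcgbb')
  22 → (25, 'fcgbb')
  23 → (2, 'fddaeffababafgcbchbbagbfcgbb')
  24 → (7, 'ffababafgcbchbbagbfcgbb')
  25 → (14, 'fgcbchbbagbfcgbb')
  26 → (27, 'gbb')
  27 → (23, 'gbfcgbb')
  28 → (15, 'gcbchbbagbfcgbb')
  29 → (19, 'hbbagbfcgbb')

[9, 11, 5, 13, 22, 29, 10, 12, 21, 28, 20, 17, 24, 16, 0, 1, 26, 18, 4, 3, 6, 8, 25, 2, 7, 14, 27, 23, 15, 19]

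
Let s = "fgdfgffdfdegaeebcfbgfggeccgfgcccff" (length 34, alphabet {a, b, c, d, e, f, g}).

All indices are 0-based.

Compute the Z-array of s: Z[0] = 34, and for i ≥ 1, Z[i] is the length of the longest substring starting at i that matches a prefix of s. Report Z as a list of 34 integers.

[34, 0, 0, 2, 0, 1, 1, 0, 1, 0, 0, 0, 0, 0, 0, 0, 0, 1, 0, 0, 2, 0, 0, 0, 0, 0, 0, 2, 0, 0, 0, 0, 1, 1]

Z[0]=34
i=1: i≥r, start 0; Z[1]=0
i=2: i≥r, start 0; Z[2]=0
i=3: i≥r, start 0; Z[3]=2 extend→box=[3,5)
i=4: min(r-i=1, Z[1]=0)=0; Z[4]=0
i=5: i≥r, start 0; Z[5]=1 extend→box=[5,6)
i=6: i≥r, start 0; Z[6]=1 extend→box=[6,7)
i=7: i≥r, start 0; Z[7]=0
i=8: i≥r, start 0; Z[8]=1 extend→box=[8,9)
i=9: i≥r, start 0; Z[9]=0
i=10: i≥r, start 0; Z[10]=0
i=11: i≥r, start 0; Z[11]=0
i=12: i≥r, start 0; Z[12]=0
i=13: i≥r, start 0; Z[13]=0
i=14: i≥r, start 0; Z[14]=0
i=15: i≥r, start 0; Z[15]=0
i=16: i≥r, start 0; Z[16]=0
i=17: i≥r, start 0; Z[17]=1 extend→box=[17,18)
i=18: i≥r, start 0; Z[18]=0
i=19: i≥r, start 0; Z[19]=0
i=20: i≥r, start 0; Z[20]=2 extend→box=[20,22)
i=21: min(r-i=1, Z[1]=0)=0; Z[21]=0
i=22: i≥r, start 0; Z[22]=0
i=23: i≥r, start 0; Z[23]=0
i=24: i≥r, start 0; Z[24]=0
i=25: i≥r, start 0; Z[25]=0
i=26: i≥r, start 0; Z[26]=0
i=27: i≥r, start 0; Z[27]=2 extend→box=[27,29)
i=28: min(r-i=1, Z[1]=0)=0; Z[28]=0
i=29: i≥r, start 0; Z[29]=0
i=30: i≥r, start 0; Z[30]=0
i=31: i≥r, start 0; Z[31]=0
i=32: i≥r, start 0; Z[32]=1 extend→box=[32,33)
i=33: i≥r, start 0; Z[33]=1 extend→box=[33,34)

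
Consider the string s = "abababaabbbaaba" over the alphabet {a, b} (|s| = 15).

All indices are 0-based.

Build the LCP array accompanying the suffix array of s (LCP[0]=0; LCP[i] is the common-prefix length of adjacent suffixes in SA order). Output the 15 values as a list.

[0, 1, 3, 1, 3, 3, 5, 2, 0, 2, 4, 2, 4, 1, 2]

sorted suffixes:
  #0 SA[0]=14  'a'
  #1 SA[1]=11  'aaba'
  #2 SA[2]=6  'aabbbaaba'
  #3 SA[3]=12  'aba'
  #4 SA[4]=4  'abaabbbaaba'
  #5 SA[5]=2  'ababaabbbaaba'
  #6 SA[6]=0  'abababaabbbaaba'
  #7 SA[7]=7  'abbbaaba'
  #8 SA[8]=13  'ba'
  #9 SA[9]=10  'baaba'
  #10 SA[10]=5  'baabbbaaba'
  #11 SA[11]=3  'babaabbbaaba'
  #12 SA[12]=1  'bababaabbbaaba'
  #13 SA[13]=9  'bbaaba'
  #14 SA[14]=8  'bbbaaba'

SA = [14, 11, 6, 12, 4, 2, 0, 7, 13, 10, 5, 3, 1, 9, 8]
rank  pair      lcp
   1  s[14:],s[11:]  1  'a'
   2  s[11:],s[6:]  3  'aab'
   3  s[6:],s[12:]  1  'a'
   4  s[12:],s[4:]  3  'aba'
   5  s[4:],s[2:]  3  'aba'
   6  s[2:],s[0:]  5  'ababa'
   7  s[0:],s[7:]  2  'ab'
   8  s[7:],s[13:]  0  ''
   9  s[13:],s[10:]  2  'ba'
  10  s[10:],s[5:]  4  'baab'
  11  s[5:],s[3:]  2  'ba'
  12  s[3:],s[1:]  4  'baba'
  13  s[1:],s[9:]  1  'b'
  14  s[9:],s[8:]  2  'bb'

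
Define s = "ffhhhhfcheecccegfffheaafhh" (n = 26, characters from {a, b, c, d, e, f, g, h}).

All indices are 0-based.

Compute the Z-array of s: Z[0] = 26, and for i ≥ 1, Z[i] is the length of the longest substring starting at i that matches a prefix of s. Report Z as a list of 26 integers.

[26, 1, 0, 0, 0, 0, 1, 0, 0, 0, 0, 0, 0, 0, 0, 0, 2, 3, 1, 0, 0, 0, 0, 1, 0, 0]

Z[0]=26
i=1: fresh scan; Z[1]=1 scan→box=[1,2)
i=2: fresh scan; Z[2]=0
i=3: fresh scan; Z[3]=0
i=4: fresh scan; Z[4]=0
i=5: fresh scan; Z[5]=0
i=6: fresh scan; Z[6]=1 scan→box=[6,7)
i=7: fresh scan; Z[7]=0
i=8: fresh scan; Z[8]=0
i=9: fresh scan; Z[9]=0
i=10: fresh scan; Z[10]=0
i=11: fresh scan; Z[11]=0
i=12: fresh scan; Z[12]=0
i=13: fresh scan; Z[13]=0
i=14: fresh scan; Z[14]=0
i=15: fresh scan; Z[15]=0
i=16: fresh scan; Z[16]=2 scan→box=[16,18)
i=17: min(r-i=1, Z[1]=1)=1; Z[17]=3 scan→box=[17,20)
i=18: min(r-i=2, Z[1]=1)=1; Z[18]=1
i=19: min(r-i=1, Z[2]=0)=0; Z[19]=0
i=20: fresh scan; Z[20]=0
i=21: fresh scan; Z[21]=0
i=22: fresh scan; Z[22]=0
i=23: fresh scan; Z[23]=1 scan→box=[23,24)
i=24: fresh scan; Z[24]=0
i=25: fresh scan; Z[25]=0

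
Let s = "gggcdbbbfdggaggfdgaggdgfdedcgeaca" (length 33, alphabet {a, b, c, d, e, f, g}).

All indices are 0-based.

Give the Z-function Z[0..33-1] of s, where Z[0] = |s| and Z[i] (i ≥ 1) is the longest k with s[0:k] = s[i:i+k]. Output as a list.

[33, 2, 1, 0, 0, 0, 0, 0, 0, 0, 2, 1, 0, 2, 1, 0, 0, 1, 0, 2, 1, 0, 1, 0, 0, 0, 0, 0, 1, 0, 0, 0, 0]

Z[0]=33
i=1: i≥r, start 0; Z[1]=2 scan→box=[1,3)
i=2: min(r-i=1, Z[1]=2)=1; Z[2]=1
i=3: i≥r, start 0; Z[3]=0
i=4: i≥r, start 0; Z[4]=0
i=5: i≥r, start 0; Z[5]=0
i=6: i≥r, start 0; Z[6]=0
i=7: i≥r, start 0; Z[7]=0
i=8: i≥r, start 0; Z[8]=0
i=9: i≥r, start 0; Z[9]=0
i=10: i≥r, start 0; Z[10]=2 scan→box=[10,12)
i=11: min(r-i=1, Z[1]=2)=1; Z[11]=1
i=12: i≥r, start 0; Z[12]=0
i=13: i≥r, start 0; Z[13]=2 scan→box=[13,15)
i=14: min(r-i=1, Z[1]=2)=1; Z[14]=1
i=15: i≥r, start 0; Z[15]=0
i=16: i≥r, start 0; Z[16]=0
i=17: i≥r, start 0; Z[17]=1 scan→box=[17,18)
i=18: i≥r, start 0; Z[18]=0
i=19: i≥r, start 0; Z[19]=2 scan→box=[19,21)
i=20: min(r-i=1, Z[1]=2)=1; Z[20]=1
i=21: i≥r, start 0; Z[21]=0
i=22: i≥r, start 0; Z[22]=1 scan→box=[22,23)
i=23: i≥r, start 0; Z[23]=0
i=24: i≥r, start 0; Z[24]=0
i=25: i≥r, start 0; Z[25]=0
i=26: i≥r, start 0; Z[26]=0
i=27: i≥r, start 0; Z[27]=0
i=28: i≥r, start 0; Z[28]=1 scan→box=[28,29)
i=29: i≥r, start 0; Z[29]=0
i=30: i≥r, start 0; Z[30]=0
i=31: i≥r, start 0; Z[31]=0
i=32: i≥r, start 0; Z[32]=0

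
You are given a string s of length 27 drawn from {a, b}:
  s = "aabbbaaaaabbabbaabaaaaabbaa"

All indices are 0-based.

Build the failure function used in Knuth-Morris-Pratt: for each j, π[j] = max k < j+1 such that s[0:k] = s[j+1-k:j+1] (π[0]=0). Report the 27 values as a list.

π[0] = 0
j=1 s[j]='a': π[1]=1 (border 'a')
j=2 s[j]='b': k: 1→0; π[2]=0 (border '')
j=3 s[j]='b': π[3]=0 (border '')
j=4 s[j]='b': π[4]=0 (border '')
j=5 s[j]='a': π[5]=1 (border 'a')
j=6 s[j]='a': π[6]=2 (border 'aa')
j=7 s[j]='a': k: 2→1; π[7]=2 (border 'aa')
j=8 s[j]='a': k: 2→1; π[8]=2 (border 'aa')
j=9 s[j]='a': k: 2→1; π[9]=2 (border 'aa')
j=10 s[j]='b': π[10]=3 (border 'aab')
j=11 s[j]='b': π[11]=4 (border 'aabb')
j=12 s[j]='a': k: 4→0; π[12]=1 (border 'a')
j=13 s[j]='b': k: 1→0; π[13]=0 (border '')
j=14 s[j]='b': π[14]=0 (border '')
j=15 s[j]='a': π[15]=1 (border 'a')
j=16 s[j]='a': π[16]=2 (border 'aa')
j=17 s[j]='b': π[17]=3 (border 'aab')
j=18 s[j]='a': k: 3→0; π[18]=1 (border 'a')
j=19 s[j]='a': π[19]=2 (border 'aa')
j=20 s[j]='a': k: 2→1; π[20]=2 (border 'aa')
j=21 s[j]='a': k: 2→1; π[21]=2 (border 'aa')
j=22 s[j]='a': k: 2→1; π[22]=2 (border 'aa')
j=23 s[j]='b': π[23]=3 (border 'aab')
j=24 s[j]='b': π[24]=4 (border 'aabb')
j=25 s[j]='a': k: 4→0; π[25]=1 (border 'a')
j=26 s[j]='a': π[26]=2 (border 'aa')

[0, 1, 0, 0, 0, 1, 2, 2, 2, 2, 3, 4, 1, 0, 0, 1, 2, 3, 1, 2, 2, 2, 2, 3, 4, 1, 2]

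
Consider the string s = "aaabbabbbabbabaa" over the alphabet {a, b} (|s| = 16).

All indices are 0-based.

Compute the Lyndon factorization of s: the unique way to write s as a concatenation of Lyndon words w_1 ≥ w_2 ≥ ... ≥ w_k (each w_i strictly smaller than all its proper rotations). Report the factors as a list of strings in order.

["aaabbabbbabbab", "a", "a"]

emit factor 1: 'aaabbabbbabbab' (i=0, period=14)
emit factor 2: 'a' (i=14, period=1)
emit factor 3: 'a' (i=15, period=1)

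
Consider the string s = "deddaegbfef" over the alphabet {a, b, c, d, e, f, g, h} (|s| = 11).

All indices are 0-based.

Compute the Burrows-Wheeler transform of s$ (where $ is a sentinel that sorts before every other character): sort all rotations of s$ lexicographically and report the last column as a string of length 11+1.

fdgde$dfaebe

rank  rotation      last
    0  $deddaegbfef  f
    1  aegbfef$dedd  d
    2  bfef$deddaeg  g
    3  daegbfef$ded  d
    4  ddaegbfef$de  e
    5  deddaegbfef$  $
    6  eddaegbfef$d  d
    7  ef$deddaegbf  f
    8  egbfef$dedda  a
    9  f$deddaegbfe  e
   10  fef$deddaegb  b
   11  gbfef$deddae  e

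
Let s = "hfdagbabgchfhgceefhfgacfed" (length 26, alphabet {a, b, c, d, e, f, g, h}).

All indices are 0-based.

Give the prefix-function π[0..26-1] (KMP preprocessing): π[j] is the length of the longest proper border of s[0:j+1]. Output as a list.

[0, 0, 0, 0, 0, 0, 0, 0, 0, 0, 1, 2, 1, 0, 0, 0, 0, 0, 1, 2, 0, 0, 0, 0, 0, 0]

π[0] = 0
j=1 s[j]='f': π[1]=0 (border '')
j=2 s[j]='d': π[2]=0 (border '')
j=3 s[j]='a': π[3]=0 (border '')
j=4 s[j]='g': π[4]=0 (border '')
j=5 s[j]='b': π[5]=0 (border '')
j=6 s[j]='a': π[6]=0 (border '')
j=7 s[j]='b': π[7]=0 (border '')
j=8 s[j]='g': π[8]=0 (border '')
j=9 s[j]='c': π[9]=0 (border '')
j=10 s[j]='h': π[10]=1 (border 'h')
j=11 s[j]='f': π[11]=2 (border 'hf')
j=12 s[j]='h': k: 2→0; π[12]=1 (border 'h')
j=13 s[j]='g': k: 1→0; π[13]=0 (border '')
j=14 s[j]='c': π[14]=0 (border '')
j=15 s[j]='e': π[15]=0 (border '')
j=16 s[j]='e': π[16]=0 (border '')
j=17 s[j]='f': π[17]=0 (border '')
j=18 s[j]='h': π[18]=1 (border 'h')
j=19 s[j]='f': π[19]=2 (border 'hf')
j=20 s[j]='g': k: 2→0; π[20]=0 (border '')
j=21 s[j]='a': π[21]=0 (border '')
j=22 s[j]='c': π[22]=0 (border '')
j=23 s[j]='f': π[23]=0 (border '')
j=24 s[j]='e': π[24]=0 (border '')
j=25 s[j]='d': π[25]=0 (border '')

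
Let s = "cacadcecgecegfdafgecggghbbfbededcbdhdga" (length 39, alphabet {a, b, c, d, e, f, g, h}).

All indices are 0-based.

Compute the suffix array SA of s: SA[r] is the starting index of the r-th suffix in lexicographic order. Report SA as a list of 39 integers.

rank | idx | suffix
   0 |  38 | a
   1 |   1 | acadcecgecegfdafgecggghbbfbededcbdhdga
   2 |   3 | adcecgecegfdafgecggghbbfbededcbdhdga
   3 |  15 | afgecggghbbfbededcbdhdga
   4 |  24 | bbfbededcbdhdga
   5 |  33 | bdhdga
   6 |  27 | bededcbdhdga
   7 |  25 | bfbededcbdhdga
   8 |   0 | cacadcecgecegfdafgecggghbbfbededcbdhdga
   9 |   2 | cadcecgecegfdafgecggghbbfbededcbdhdga
  10 |  32 | cbdhdga
  11 |   5 | cecgecegfdafgecggghbbfbededcbdhdga
  12 |  10 | cegfdafgecggghbbfbededcbdhdga
  13 |   7 | cgecegfdafgecggghbbfbededcbdhdga
  14 |  19 | cggghbbfbededcbdhdga
  15 |  14 | dafgecggghbbfbededcbdhdga
  16 |  31 | dcbdhdga
  17 |   4 | dcecgecegfdafgecggghbbfbededcbdhdga
  18 |  29 | dedcbdhdga
  19 |  36 | dga
  20 |  34 | dhdga
  21 |   9 | ecegfdafgecggghbbfbededcbdhdga
  22 |   6 | ecgecegfdafgecggghbbfbededcbdhdga
  23 |  18 | ecggghbbfbededcbdhdga
  24 |  30 | edcbdhdga
  25 |  28 | ededcbdhdga
  26 |  11 | egfdafgecggghbbfbededcbdhdga
  27 |  26 | fbededcbdhdga
  28 |  13 | fdafgecggghbbfbededcbdhdga
  29 |  16 | fgecggghbbfbededcbdhdga
  30 |  37 | ga
  31 |   8 | gecegfdafgecggghbbfbededcbdhdga
  32 |  17 | gecggghbbfbededcbdhdga
  33 |  12 | gfdafgecggghbbfbededcbdhdga
  34 |  20 | ggghbbfbededcbdhdga
  35 |  21 | gghbbfbededcbdhdga
  36 |  22 | ghbbfbededcbdhdga
  37 |  23 | hbbfbededcbdhdga
  38 |  35 | hdga

[38, 1, 3, 15, 24, 33, 27, 25, 0, 2, 32, 5, 10, 7, 19, 14, 31, 4, 29, 36, 34, 9, 6, 18, 30, 28, 11, 26, 13, 16, 37, 8, 17, 12, 20, 21, 22, 23, 35]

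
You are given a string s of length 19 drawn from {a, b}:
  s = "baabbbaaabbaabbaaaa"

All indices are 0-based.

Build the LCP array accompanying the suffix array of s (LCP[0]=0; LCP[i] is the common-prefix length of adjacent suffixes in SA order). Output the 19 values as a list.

[0, 1, 2, 3, 3, 2, 6, 4, 1, 5, 3, 0, 4, 3, 5, 1, 5, 4, 2]

rank | idx | suffix
   0 |  18 | a
   1 |  17 | aa
   2 |  16 | aaa
   3 |  15 | aaaa
   4 |   6 | aaabbaabbaaaa
   5 |  11 | aabbaaaa
   6 |   7 | aabbaabbaaaa
   7 |   1 | aabbbaaabbaabbaaaa
   8 |  12 | abbaaaa
   9 |   8 | abbaabbaaaa
  10 |   2 | abbbaaabbaabbaaaa
  11 |  14 | baaaa
  12 |   5 | baaabbaabbaaaa
  13 |  10 | baabbaaaa
  14 |   0 | baabbbaaabbaabbaaaa
  15 |  13 | bbaaaa
  16 |   4 | bbaaabbaabbaaaa
  17 |   9 | bbaabbaaaa
  18 |   3 | bbbaaabbaabbaaaa

SA = [18, 17, 16, 15, 6, 11, 7, 1, 12, 8, 2, 14, 5, 10, 0, 13, 4, 9, 3]
[i] adj suffixes → lcp
  [1] 18/17 → 1 ('a')
  [2] 17/16 → 2 ('aa')
  [3] 16/15 → 3 ('aaa')
  [4] 15/6 → 3 ('aaa')
  [5] 6/11 → 2 ('aa')
  [6] 11/7 → 6 ('aabbaa')
  [7] 7/1 → 4 ('aabb')
  [8] 1/12 → 1 ('a')
  [9] 12/8 → 5 ('abbaa')
  [10] 8/2 → 3 ('abb')
  [11] 2/14 → 0 ('')
  [12] 14/5 → 4 ('baaa')
  [13] 5/10 → 3 ('baa')
  [14] 10/0 → 5 ('baabb')
  [15] 0/13 → 1 ('b')
  [16] 13/4 → 5 ('bbaaa')
  [17] 4/9 → 4 ('bbaa')
  [18] 9/3 → 2 ('bb')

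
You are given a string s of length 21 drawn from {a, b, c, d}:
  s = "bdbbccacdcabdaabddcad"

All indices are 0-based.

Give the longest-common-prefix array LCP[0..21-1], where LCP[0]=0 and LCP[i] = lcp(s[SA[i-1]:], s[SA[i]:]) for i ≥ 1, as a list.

rank→(start, suffix):
  0 → (13, 'aabddcad')
  1 → (10, 'abdaabddcad')
  2 → (14, 'abddcad')
  3 → (6, 'acdcabdaabddcad')
  4 → (19, 'ad')
  5 → (2, 'bbccacdcabdaabddcad')
  6 → (3, 'bccacdcabdaabddcad')
  7 → (11, 'bdaabddcad')
  8 → (0, 'bdbbccacdcabdaabddcad')
  9 → (15, 'bddcad')
  10 → (9, 'cabdaabddcad')
  11 → (5, 'cacdcabdaabddcad')
  12 → (18, 'cad')
  13 → (4, 'ccacdcabdaabddcad')
  14 → (7, 'cdcabdaabddcad')
  15 → (20, 'd')
  16 → (12, 'daabddcad')
  17 → (1, 'dbbccacdcabdaabddcad')
  18 → (8, 'dcabdaabddcad')
  19 → (17, 'dcad')
  20 → (16, 'ddcad')

SA = [13, 10, 14, 6, 19, 2, 3, 11, 0, 15, 9, 5, 18, 4, 7, 20, 12, 1, 8, 17, 16]
[i] adj suffixes → lcp
  [1] 13/10 → 1 ('a')
  [2] 10/14 → 3 ('abd')
  [3] 14/6 → 1 ('a')
  [4] 6/19 → 1 ('a')
  [5] 19/2 → 0 ('')
  [6] 2/3 → 1 ('b')
  [7] 3/11 → 1 ('b')
  [8] 11/0 → 2 ('bd')
  [9] 0/15 → 2 ('bd')
  [10] 15/9 → 0 ('')
  [11] 9/5 → 2 ('ca')
  [12] 5/18 → 2 ('ca')
  [13] 18/4 → 1 ('c')
  [14] 4/7 → 1 ('c')
  [15] 7/20 → 0 ('')
  [16] 20/12 → 1 ('d')
  [17] 12/1 → 1 ('d')
  [18] 1/8 → 1 ('d')
  [19] 8/17 → 3 ('dca')
  [20] 17/16 → 1 ('d')

[0, 1, 3, 1, 1, 0, 1, 1, 2, 2, 0, 2, 2, 1, 1, 0, 1, 1, 1, 3, 1]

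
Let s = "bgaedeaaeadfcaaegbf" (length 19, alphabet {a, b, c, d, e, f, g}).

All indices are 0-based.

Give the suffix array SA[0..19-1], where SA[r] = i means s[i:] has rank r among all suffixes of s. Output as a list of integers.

sorted suffixes:
  #0 SA[0]=6  'aaeadfcaaegbf'
  #1 SA[1]=13  'aaegbf'
  #2 SA[2]=9  'adfcaaegbf'
  #3 SA[3]=7  'aeadfcaaegbf'
  #4 SA[4]=2  'aedeaaeadfcaaegbf'
  #5 SA[5]=14  'aegbf'
  #6 SA[6]=17  'bf'
  #7 SA[7]=0  'bgaedeaaeadfcaaegbf'
  #8 SA[8]=12  'caaegbf'
  #9 SA[9]=4  'deaaeadfcaaegbf'
  #10 SA[10]=10  'dfcaaegbf'
  #11 SA[11]=5  'eaaeadfcaaegbf'
  #12 SA[12]=8  'eadfcaaegbf'
  #13 SA[13]=3  'edeaaeadfcaaegbf'
  #14 SA[14]=15  'egbf'
  #15 SA[15]=18  'f'
  #16 SA[16]=11  'fcaaegbf'
  #17 SA[17]=1  'gaedeaaeadfcaaegbf'
  #18 SA[18]=16  'gbf'

[6, 13, 9, 7, 2, 14, 17, 0, 12, 4, 10, 5, 8, 3, 15, 18, 11, 1, 16]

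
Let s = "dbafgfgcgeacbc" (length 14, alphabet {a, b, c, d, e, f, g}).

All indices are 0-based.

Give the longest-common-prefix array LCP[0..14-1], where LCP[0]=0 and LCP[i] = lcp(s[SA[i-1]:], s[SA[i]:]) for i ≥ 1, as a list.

[0, 1, 0, 1, 0, 1, 1, 0, 0, 0, 2, 0, 1, 1]

rank | idx | suffix
   0 |  10 | acbc
   1 |   2 | afgfgcgeacbc
   2 |   1 | bafgfgcgeacbc
   3 |  12 | bc
   4 |  13 | c
   5 |  11 | cbc
   6 |   7 | cgeacbc
   7 |   0 | dbafgfgcgeacbc
   8 |   9 | eacbc
   9 |   5 | fgcgeacbc
  10 |   3 | fgfgcgeacbc
  11 |   6 | gcgeacbc
  12 |   8 | geacbc
  13 |   4 | gfgcgeacbc

SA = [10, 2, 1, 12, 13, 11, 7, 0, 9, 5, 3, 6, 8, 4]
rank  pair      lcp
   1  s[10:],s[2:]  1  'a'
   2  s[2:],s[1:]  0  ''
   3  s[1:],s[12:]  1  'b'
   4  s[12:],s[13:]  0  ''
   5  s[13:],s[11:]  1  'c'
   6  s[11:],s[7:]  1  'c'
   7  s[7:],s[0:]  0  ''
   8  s[0:],s[9:]  0  ''
   9  s[9:],s[5:]  0  ''
  10  s[5:],s[3:]  2  'fg'
  11  s[3:],s[6:]  0  ''
  12  s[6:],s[8:]  1  'g'
  13  s[8:],s[4:]  1  'g'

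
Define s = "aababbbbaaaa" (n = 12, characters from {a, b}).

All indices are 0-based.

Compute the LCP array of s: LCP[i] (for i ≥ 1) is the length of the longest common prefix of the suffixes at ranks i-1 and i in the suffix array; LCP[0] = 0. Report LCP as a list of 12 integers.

rank | idx | suffix
   0 |  11 | a
   1 |  10 | aa
   2 |   9 | aaa
   3 |   8 | aaaa
   4 |   0 | aababbbbaaaa
   5 |   1 | ababbbbaaaa
   6 |   3 | abbbbaaaa
   7 |   7 | baaaa
   8 |   2 | babbbbaaaa
   9 |   6 | bbaaaa
  10 |   5 | bbbaaaa
  11 |   4 | bbbbaaaa

SA = [11, 10, 9, 8, 0, 1, 3, 7, 2, 6, 5, 4]
i: (SA[i-1],SA[i]) lcp shared
  1: (11,10) 1 'a'
  2: (10,9) 2 'aa'
  3: (9,8) 3 'aaa'
  4: (8,0) 2 'aa'
  5: (0,1) 1 'a'
  6: (1,3) 2 'ab'
  7: (3,7) 0 ''
  8: (7,2) 2 'ba'
  9: (2,6) 1 'b'
  10: (6,5) 2 'bb'
  11: (5,4) 3 'bbb'

[0, 1, 2, 3, 2, 1, 2, 0, 2, 1, 2, 3]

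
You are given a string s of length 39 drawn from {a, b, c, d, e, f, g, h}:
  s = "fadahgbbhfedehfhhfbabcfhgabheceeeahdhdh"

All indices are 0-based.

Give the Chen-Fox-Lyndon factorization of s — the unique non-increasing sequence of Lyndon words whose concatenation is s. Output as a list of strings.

emit factor 1: 'f' (i=0, period=1)
emit factor 2: 'adahgbbhfedehfhhfb' (i=1, period=18)
emit factor 3: 'abcfhgabheceeeahdhdh' (i=19, period=20)

["f", "adahgbbhfedehfhhfb", "abcfhgabheceeeahdhdh"]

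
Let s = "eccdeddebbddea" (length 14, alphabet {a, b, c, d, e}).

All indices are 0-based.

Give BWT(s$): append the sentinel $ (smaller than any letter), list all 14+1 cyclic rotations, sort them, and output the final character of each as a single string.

rank  rotation         last
    0  $eccdeddebbddea  a
    1  a$eccdeddebbdde  e
    2  bbddea$eccdedde  e
    3  bddea$eccdeddeb  b
    4  ccdeddebbddea$e  e
    5  cdeddebbddea$ec  c
    6  ddea$eccdeddebb  b
    7  ddebbddea$eccde  e
    8  dea$eccdeddebbd  d
    9  debbddea$eccded  d
   10  deddebbddea$ecc  c
   11  ea$eccdeddebbdd  d
   12  ebbddea$eccdedd  d
   13  eccdeddebbddea$  $
   14  eddebbddea$eccd  d

aeebecbeddcdd$d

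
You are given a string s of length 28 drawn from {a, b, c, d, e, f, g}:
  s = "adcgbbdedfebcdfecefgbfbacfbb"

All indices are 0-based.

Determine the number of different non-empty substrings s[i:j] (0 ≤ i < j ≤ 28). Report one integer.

379

rank→(start, suffix):
  0 → (23, 'acfbb')
  1 → (0, 'adcgbbdedfebcdfecefgbfbacfbb')
  2 → (27, 'b')
  3 → (22, 'bacfbb')
  4 → (26, 'bb')
  5 → (4, 'bbdedfebcdfecefgbfbacfbb')
  6 → (11, 'bcdfecefgbfbacfbb')
  7 → (5, 'bdedfebcdfecefgbfbacfbb')
  8 → (20, 'bfbacfbb')
  9 → (12, 'cdfecefgbfbacfbb')
  10 → (16, 'cefgbfbacfbb')
  11 → (24, 'cfbb')
  12 → (2, 'cgbbdedfebcdfecefgbfbacfbb')
  13 → (1, 'dcgbbdedfebcdfecefgbfbacfbb')
  14 → (6, 'dedfebcdfecefgbfbacfbb')
  15 → (8, 'dfebcdfecefgbfbacfbb')
  16 → (13, 'dfecefgbfbacfbb')
  17 → (10, 'ebcdfecefgbfbacfbb')
  18 → (15, 'ecefgbfbacfbb')
  19 → (7, 'edfebcdfecefgbfbacfbb')
  20 → (17, 'efgbfbacfbb')
  21 → (21, 'fbacfbb')
  22 → (25, 'fbb')
  23 → (9, 'febcdfecefgbfbacfbb')
  24 → (14, 'fecefgbfbacfbb')
  25 → (18, 'fgbfbacfbb')
  26 → (3, 'gbbdedfebcdfecefgbfbacfbb')
  27 → (19, 'gbfbacfbb')

SA = [23, 0, 27, 22, 26, 4, 11, 5, 20, 12, 16, 24, 2, 1, 6, 8, 13, 10, 15, 7, 17, 21, 25, 9, 14, 18, 3, 19]
i: (SA[i-1],SA[i]) lcp shared
  1: (23,0) 1 'a'
  2: (0,27) 0 ''
  3: (27,22) 1 'b'
  4: (22,26) 1 'b'
  5: (26,4) 2 'bb'
  6: (4,11) 1 'b'
  7: (11,5) 1 'b'
  8: (5,20) 1 'b'
  9: (20,12) 0 ''
  10: (12,16) 1 'c'
  11: (16,24) 1 'c'
  12: (24,2) 1 'c'
  13: (2,1) 0 ''
  14: (1,6) 1 'd'
  15: (6,8) 1 'd'
  16: (8,13) 3 'dfe'
  17: (13,10) 0 ''
  18: (10,15) 1 'e'
  19: (15,7) 1 'e'
  20: (7,17) 1 'e'
  21: (17,21) 0 ''
  22: (21,25) 2 'fb'
  23: (25,9) 1 'f'
  24: (9,14) 2 'fe'
  25: (14,18) 1 'f'
  26: (18,3) 0 ''
  27: (3,19) 2 'gb'

n(n+1)/2 = 28·29/2 = 406
Σ LCP = 0 + 1 + 0 + 1 + 1 + 2 + 1 + 1 + 1 + 0 + 1 + 1 + 1 + 0 + 1 + 1 + 3 + 0 + 1 + 1 + 1 + 0 + 2 + 1 + 2 + 1 + 0 + 2 = 27
distinct = 406 − 27 = 379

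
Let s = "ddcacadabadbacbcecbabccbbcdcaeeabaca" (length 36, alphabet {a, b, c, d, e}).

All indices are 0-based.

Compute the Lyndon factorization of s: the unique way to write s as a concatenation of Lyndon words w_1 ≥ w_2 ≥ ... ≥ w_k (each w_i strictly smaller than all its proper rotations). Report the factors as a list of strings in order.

emit factor 1: 'd' (i=0, period=1)
emit factor 2: 'd' (i=1, period=1)
emit factor 3: 'c' (i=2, period=1)
emit factor 4: 'acad' (i=3, period=4)
emit factor 5: 'abadbacbcecbabccbbcdcaee' (i=7, period=24)
emit factor 6: 'abac' (i=31, period=4)
emit factor 7: 'a' (i=35, period=1)

["d", "d", "c", "acad", "abadbacbcecbabccbbcdcaee", "abac", "a"]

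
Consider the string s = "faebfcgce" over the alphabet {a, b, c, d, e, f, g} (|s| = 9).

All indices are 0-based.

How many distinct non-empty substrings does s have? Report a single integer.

42

sorted suffixes:
  #0 SA[0]=1  'aebfcgce'
  #1 SA[1]=3  'bfcgce'
  #2 SA[2]=7  'ce'
  #3 SA[3]=5  'cgce'
  #4 SA[4]=8  'e'
  #5 SA[5]=2  'ebfcgce'
  #6 SA[6]=0  'faebfcgce'
  #7 SA[7]=4  'fcgce'
  #8 SA[8]=6  'gce'

SA = [1, 3, 7, 5, 8, 2, 0, 4, 6]
i: (SA[i-1],SA[i]) lcp shared
  1: (1,3) 0 ''
  2: (3,7) 0 ''
  3: (7,5) 1 'c'
  4: (5,8) 0 ''
  5: (8,2) 1 'e'
  6: (2,0) 0 ''
  7: (0,4) 1 'f'
  8: (4,6) 0 ''

n(n+1)/2 = 9·10/2 = 45
Σ LCP = 0 + 0 + 0 + 1 + 0 + 1 + 0 + 1 + 0 = 3
distinct = 45 − 3 = 42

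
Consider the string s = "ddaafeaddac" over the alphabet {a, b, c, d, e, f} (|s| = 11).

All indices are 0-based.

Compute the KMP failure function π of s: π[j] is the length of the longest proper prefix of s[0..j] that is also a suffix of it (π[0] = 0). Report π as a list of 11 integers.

π[0] = 0
j=1 s[j]='d': π[1]=1 (border 'd')
j=2 s[j]='a': k: 1→0; π[2]=0 (border '')
j=3 s[j]='a': π[3]=0 (border '')
j=4 s[j]='f': π[4]=0 (border '')
j=5 s[j]='e': π[5]=0 (border '')
j=6 s[j]='a': π[6]=0 (border '')
j=7 s[j]='d': π[7]=1 (border 'd')
j=8 s[j]='d': π[8]=2 (border 'dd')
j=9 s[j]='a': π[9]=3 (border 'dda')
j=10 s[j]='c': k: 3→0; π[10]=0 (border '')

[0, 1, 0, 0, 0, 0, 0, 1, 2, 3, 0]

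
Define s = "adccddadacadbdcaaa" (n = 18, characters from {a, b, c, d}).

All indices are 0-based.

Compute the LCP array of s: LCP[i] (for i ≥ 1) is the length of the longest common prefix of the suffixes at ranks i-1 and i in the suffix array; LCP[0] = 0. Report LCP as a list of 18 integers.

rank | idx | suffix
   0 |  17 | a
   1 |  16 | aa
   2 |  15 | aaa
   3 |   8 | acadbdcaaa
   4 |   6 | adacadbdcaaa
   5 |  10 | adbdcaaa
   6 |   0 | adccddadacadbdcaaa
   7 |  12 | bdcaaa
   8 |  14 | caaa
   9 |   9 | cadbdcaaa
  10 |   2 | ccddadacadbdcaaa
  11 |   3 | cddadacadbdcaaa
  12 |   7 | dacadbdcaaa
  13 |   5 | dadacadbdcaaa
  14 |  11 | dbdcaaa
  15 |  13 | dcaaa
  16 |   1 | dccddadacadbdcaaa
  17 |   4 | ddadacadbdcaaa

SA = [17, 16, 15, 8, 6, 10, 0, 12, 14, 9, 2, 3, 7, 5, 11, 13, 1, 4]
i: (SA[i-1],SA[i]) lcp shared
  1: (17,16) 1 'a'
  2: (16,15) 2 'aa'
  3: (15,8) 1 'a'
  4: (8,6) 1 'a'
  5: (6,10) 2 'ad'
  6: (10,0) 2 'ad'
  7: (0,12) 0 ''
  8: (12,14) 0 ''
  9: (14,9) 2 'ca'
  10: (9,2) 1 'c'
  11: (2,3) 1 'c'
  12: (3,7) 0 ''
  13: (7,5) 2 'da'
  14: (5,11) 1 'd'
  15: (11,13) 1 'd'
  16: (13,1) 2 'dc'
  17: (1,4) 1 'd'

[0, 1, 2, 1, 1, 2, 2, 0, 0, 2, 1, 1, 0, 2, 1, 1, 2, 1]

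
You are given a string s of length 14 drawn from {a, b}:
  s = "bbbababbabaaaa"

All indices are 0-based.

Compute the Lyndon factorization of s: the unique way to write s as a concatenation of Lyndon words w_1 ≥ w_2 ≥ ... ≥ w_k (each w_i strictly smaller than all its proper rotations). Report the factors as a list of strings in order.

["b", "b", "b", "ababb", "ab", "a", "a", "a", "a"]

emit factor 1: 'b' (i=0, period=1)
emit factor 2: 'b' (i=1, period=1)
emit factor 3: 'b' (i=2, period=1)
emit factor 4: 'ababb' (i=3, period=5)
emit factor 5: 'ab' (i=8, period=2)
emit factor 6: 'a' (i=10, period=1)
emit factor 7: 'a' (i=11, period=1)
emit factor 8: 'a' (i=12, period=1)
emit factor 9: 'a' (i=13, period=1)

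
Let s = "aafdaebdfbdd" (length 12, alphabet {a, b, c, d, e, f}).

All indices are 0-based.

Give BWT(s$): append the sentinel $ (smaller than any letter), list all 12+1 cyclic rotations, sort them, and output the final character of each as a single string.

rank  rotation       last
    0  $aafdaebdfbdd  d
    1  aafdaebdfbdd$  $
    2  aebdfbdd$aafd  d
    3  afdaebdfbdd$a  a
    4  bdd$aafdaebdf  f
    5  bdfbdd$aafdae  e
    6  d$aafdaebdfbd  d
    7  daebdfbdd$aaf  f
    8  dd$aafdaebdfb  b
    9  dfbdd$aafdaeb  b
   10  ebdfbdd$aafda  a
   11  fbdd$aafdaebd  d
   12  fdaebdfbdd$aa  a

d$dafedfbbada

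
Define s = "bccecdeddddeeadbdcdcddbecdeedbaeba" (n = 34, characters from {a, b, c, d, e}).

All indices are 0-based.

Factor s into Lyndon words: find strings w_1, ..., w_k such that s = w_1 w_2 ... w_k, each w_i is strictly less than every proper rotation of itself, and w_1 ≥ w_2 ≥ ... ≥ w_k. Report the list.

["bccecdeddddee", "adbdcdcddbecdeedbaeb", "a"]

emit factor 1: 'bccecdeddddee' (i=0, period=13)
emit factor 2: 'adbdcdcddbecdeedbaeb' (i=13, period=20)
emit factor 3: 'a' (i=33, period=1)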